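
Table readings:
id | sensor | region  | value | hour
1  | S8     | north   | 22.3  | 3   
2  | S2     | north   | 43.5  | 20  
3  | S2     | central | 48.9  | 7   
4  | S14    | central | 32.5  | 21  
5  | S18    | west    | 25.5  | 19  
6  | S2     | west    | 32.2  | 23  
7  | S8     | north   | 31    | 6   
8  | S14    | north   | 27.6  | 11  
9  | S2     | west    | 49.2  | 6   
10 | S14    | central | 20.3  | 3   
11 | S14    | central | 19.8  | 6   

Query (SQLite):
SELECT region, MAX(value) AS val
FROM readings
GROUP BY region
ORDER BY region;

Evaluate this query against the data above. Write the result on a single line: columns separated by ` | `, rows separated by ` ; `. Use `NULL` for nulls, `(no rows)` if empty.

central | 48.9 ; north | 43.5 ; west | 49.2

Partition readings by region; compute MAX(value) within each group.
  central: ids {3, 4, 10, 11} → MAX(value)=48.9
  north: ids {1, 2, 7, 8} → MAX(value)=43.5
  west: ids {5, 6, 9} → MAX(value)=49.2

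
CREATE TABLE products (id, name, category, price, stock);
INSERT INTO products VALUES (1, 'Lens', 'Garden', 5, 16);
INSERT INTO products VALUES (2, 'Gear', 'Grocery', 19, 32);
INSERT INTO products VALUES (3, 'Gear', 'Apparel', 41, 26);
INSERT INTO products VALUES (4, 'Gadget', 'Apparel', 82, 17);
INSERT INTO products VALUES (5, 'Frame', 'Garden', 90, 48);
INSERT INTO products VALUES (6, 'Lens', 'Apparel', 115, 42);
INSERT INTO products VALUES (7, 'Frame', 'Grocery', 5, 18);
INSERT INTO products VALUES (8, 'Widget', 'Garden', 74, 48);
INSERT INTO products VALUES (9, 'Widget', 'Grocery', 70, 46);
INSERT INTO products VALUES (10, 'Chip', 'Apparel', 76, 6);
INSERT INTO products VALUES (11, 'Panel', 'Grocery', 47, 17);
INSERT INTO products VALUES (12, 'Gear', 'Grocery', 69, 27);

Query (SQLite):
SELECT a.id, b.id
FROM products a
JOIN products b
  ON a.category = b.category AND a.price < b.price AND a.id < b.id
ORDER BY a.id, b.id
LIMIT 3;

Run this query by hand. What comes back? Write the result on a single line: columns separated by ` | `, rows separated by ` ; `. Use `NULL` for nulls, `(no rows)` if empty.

Pairs (a,b) with same category, a.price < b.price, a.id < b.id.
category groups: Apparel:{3,4,6,10} Garden:{1,5,8} Grocery:{2,7,9,11,12}
Ordered by (a.id, b.id); first 3.

1 | 5 ; 1 | 8 ; 2 | 9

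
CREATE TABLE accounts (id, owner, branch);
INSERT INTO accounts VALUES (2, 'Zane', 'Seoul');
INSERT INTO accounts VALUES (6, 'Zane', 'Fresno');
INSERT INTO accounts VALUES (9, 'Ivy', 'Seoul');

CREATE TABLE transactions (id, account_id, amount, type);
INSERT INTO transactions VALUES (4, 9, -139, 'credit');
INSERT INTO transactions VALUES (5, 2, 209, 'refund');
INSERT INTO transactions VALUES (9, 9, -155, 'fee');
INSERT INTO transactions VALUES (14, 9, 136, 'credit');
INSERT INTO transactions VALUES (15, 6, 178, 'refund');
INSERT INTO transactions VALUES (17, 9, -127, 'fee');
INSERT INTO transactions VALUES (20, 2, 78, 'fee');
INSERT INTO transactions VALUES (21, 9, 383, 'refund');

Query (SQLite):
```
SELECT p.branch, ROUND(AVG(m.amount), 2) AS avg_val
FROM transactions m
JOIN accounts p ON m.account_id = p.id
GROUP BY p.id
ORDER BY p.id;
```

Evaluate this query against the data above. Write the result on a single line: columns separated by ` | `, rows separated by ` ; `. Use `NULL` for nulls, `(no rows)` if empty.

Join each transactions row to its accounts via account_id.
Group joined rows by accounts.id; compute ROUND(AVG(m.amount), 2) per group.
  2: ids {5, 20} → ROUND(AVG(m.amount), 2)=143.5
  6: ids {15} → ROUND(AVG(m.amount), 2)=178
  9: ids {4, 9, 14, 17, 21} → ROUND(AVG(m.amount), 2)=19.6

Seoul | 143.5 ; Fresno | 178 ; Seoul | 19.6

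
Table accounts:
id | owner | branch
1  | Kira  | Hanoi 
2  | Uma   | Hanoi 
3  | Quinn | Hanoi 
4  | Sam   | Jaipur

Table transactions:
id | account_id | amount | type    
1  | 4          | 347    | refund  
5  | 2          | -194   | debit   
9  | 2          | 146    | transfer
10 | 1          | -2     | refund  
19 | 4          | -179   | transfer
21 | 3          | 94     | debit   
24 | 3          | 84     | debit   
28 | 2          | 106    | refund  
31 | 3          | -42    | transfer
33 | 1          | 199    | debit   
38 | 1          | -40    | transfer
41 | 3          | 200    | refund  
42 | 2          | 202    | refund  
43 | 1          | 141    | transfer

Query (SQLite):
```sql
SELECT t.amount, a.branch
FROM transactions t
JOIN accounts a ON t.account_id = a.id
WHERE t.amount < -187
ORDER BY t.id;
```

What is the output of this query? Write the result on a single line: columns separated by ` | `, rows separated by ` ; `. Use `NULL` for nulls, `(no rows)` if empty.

Each transactions row matches the accounts row where account_id = accounts.id.
Then keep rows with t.amount < -187.

-194 | Hanoi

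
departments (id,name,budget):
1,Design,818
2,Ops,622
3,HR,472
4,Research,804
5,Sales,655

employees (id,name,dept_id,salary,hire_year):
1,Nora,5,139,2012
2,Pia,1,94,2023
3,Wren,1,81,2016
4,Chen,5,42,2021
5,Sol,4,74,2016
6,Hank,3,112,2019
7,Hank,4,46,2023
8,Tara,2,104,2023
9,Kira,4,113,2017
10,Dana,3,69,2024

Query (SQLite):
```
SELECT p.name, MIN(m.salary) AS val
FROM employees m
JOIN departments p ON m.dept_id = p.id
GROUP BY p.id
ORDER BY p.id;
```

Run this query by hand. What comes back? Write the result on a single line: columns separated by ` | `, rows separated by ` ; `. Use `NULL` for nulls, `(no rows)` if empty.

Design | 81 ; Ops | 104 ; HR | 69 ; Research | 46 ; Sales | 42

Join each employees row to its departments via dept_id.
Group joined rows by departments.id; compute MIN(m.salary) per group.
  1: ids {2, 3} → MIN(m.salary)=81
  2: ids {8} → MIN(m.salary)=104
  3: ids {6, 10} → MIN(m.salary)=69
  4: ids {5, 7, 9} → MIN(m.salary)=46
  5: ids {1, 4} → MIN(m.salary)=42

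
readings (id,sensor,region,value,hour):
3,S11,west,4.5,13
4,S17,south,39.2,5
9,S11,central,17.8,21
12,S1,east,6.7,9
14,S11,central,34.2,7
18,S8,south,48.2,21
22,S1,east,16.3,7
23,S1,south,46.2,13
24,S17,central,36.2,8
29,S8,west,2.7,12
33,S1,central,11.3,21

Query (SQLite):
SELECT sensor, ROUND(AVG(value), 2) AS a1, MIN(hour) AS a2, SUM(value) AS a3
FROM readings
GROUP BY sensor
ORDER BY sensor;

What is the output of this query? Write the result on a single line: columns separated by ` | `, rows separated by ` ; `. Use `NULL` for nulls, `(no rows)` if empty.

S1 | 20.13 | 7 | 80.5 ; S11 | 18.83 | 7 | 56.5 ; S17 | 37.7 | 5 | 75.4 ; S8 | 25.45 | 12 | 50.9

Group readings by sensor.
Per group compute: ROUND(AVG(value), 2), MIN(hour), SUM(value).
  S1: ids {12, 22, 23, 33} → ROUND(AVG(value), 2)=20.13, MIN(hour)=7, SUM(value)=80.5
  S11: ids {3, 9, 14} → ROUND(AVG(value), 2)=18.83, MIN(hour)=7, SUM(value)=56.5
  S17: ids {4, 24} → ROUND(AVG(value), 2)=37.7, MIN(hour)=5, SUM(value)=75.4
  S8: ids {18, 29} → ROUND(AVG(value), 2)=25.45, MIN(hour)=12, SUM(value)=50.9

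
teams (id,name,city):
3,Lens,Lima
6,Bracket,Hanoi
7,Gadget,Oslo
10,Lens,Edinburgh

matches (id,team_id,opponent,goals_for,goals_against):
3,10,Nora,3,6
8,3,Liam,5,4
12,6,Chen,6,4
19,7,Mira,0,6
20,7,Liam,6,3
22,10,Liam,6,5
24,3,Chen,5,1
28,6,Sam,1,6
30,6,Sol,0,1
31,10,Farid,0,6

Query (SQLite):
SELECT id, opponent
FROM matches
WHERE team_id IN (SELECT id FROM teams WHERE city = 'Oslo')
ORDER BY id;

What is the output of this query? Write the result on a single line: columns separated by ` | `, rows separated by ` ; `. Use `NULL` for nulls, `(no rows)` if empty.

Inner query: teams.id where city = 'Oslo'.
Outer: keep matches rows whose team_id is in that set.
Inner query → {7}

19 | Mira ; 20 | Liam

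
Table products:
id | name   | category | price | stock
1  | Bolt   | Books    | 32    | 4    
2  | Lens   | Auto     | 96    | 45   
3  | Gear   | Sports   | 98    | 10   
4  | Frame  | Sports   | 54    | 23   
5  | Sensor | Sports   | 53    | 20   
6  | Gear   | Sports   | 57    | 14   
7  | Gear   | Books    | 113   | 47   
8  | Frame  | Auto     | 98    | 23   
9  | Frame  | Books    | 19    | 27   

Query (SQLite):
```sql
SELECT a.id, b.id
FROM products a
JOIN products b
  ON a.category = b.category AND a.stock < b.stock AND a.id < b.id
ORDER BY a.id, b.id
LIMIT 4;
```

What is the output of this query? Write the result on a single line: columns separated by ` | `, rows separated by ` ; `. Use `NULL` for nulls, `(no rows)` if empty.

1 | 7 ; 1 | 9 ; 3 | 4 ; 3 | 5

Pairs (a,b) with same category, a.stock < b.stock, a.id < b.id.
category groups: Auto:{2,8} Books:{1,7,9} Sports:{3,4,5,6}
Ordered by (a.id, b.id); first 4.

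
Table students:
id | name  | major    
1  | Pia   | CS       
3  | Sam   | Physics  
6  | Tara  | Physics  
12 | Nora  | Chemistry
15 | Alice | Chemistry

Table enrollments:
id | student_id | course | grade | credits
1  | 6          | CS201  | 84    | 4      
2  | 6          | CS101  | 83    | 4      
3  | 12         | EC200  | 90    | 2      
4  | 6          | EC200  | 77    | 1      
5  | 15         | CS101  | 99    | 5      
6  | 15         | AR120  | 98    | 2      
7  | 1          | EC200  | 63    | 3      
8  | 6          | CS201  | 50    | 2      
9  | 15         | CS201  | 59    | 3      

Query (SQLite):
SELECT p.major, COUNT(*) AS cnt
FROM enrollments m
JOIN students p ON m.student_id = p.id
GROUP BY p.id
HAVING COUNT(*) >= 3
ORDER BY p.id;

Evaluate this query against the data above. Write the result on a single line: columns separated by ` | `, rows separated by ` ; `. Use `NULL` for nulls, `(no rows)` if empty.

Join each enrollments row to its students via student_id.
Group joined rows by students.id; compute COUNT(*) per group.
HAVING: keep groups with count ≥ 3.
  1: ids {7} → COUNT(*)=1
  6: ids {1, 2, 4, 8} → COUNT(*)=4
  12: ids {3} → COUNT(*)=1
  15: ids {5, 6, 9} → COUNT(*)=3

Physics | 4 ; Chemistry | 3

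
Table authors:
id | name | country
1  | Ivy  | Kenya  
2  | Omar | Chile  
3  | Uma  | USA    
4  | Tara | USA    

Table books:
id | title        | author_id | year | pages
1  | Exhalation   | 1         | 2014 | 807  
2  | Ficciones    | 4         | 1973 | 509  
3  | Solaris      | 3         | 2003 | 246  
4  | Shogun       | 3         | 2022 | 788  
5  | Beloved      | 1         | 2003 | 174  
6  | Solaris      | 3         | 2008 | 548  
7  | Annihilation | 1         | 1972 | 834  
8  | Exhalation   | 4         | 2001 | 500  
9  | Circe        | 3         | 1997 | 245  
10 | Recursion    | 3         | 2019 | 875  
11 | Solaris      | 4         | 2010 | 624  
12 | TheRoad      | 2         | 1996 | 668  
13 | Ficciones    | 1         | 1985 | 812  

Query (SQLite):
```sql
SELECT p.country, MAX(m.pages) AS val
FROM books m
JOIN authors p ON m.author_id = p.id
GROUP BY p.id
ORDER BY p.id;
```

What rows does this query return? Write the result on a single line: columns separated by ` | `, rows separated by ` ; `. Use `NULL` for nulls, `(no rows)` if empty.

Kenya | 834 ; Chile | 668 ; USA | 875 ; USA | 624

Join each books row to its authors via author_id.
Group joined rows by authors.id; compute MAX(m.pages) per group.
  1: ids {1, 5, 7, 13} → MAX(m.pages)=834
  2: ids {12} → MAX(m.pages)=668
  3: ids {3, 4, 6, 9, 10} → MAX(m.pages)=875
  4: ids {2, 8, 11} → MAX(m.pages)=624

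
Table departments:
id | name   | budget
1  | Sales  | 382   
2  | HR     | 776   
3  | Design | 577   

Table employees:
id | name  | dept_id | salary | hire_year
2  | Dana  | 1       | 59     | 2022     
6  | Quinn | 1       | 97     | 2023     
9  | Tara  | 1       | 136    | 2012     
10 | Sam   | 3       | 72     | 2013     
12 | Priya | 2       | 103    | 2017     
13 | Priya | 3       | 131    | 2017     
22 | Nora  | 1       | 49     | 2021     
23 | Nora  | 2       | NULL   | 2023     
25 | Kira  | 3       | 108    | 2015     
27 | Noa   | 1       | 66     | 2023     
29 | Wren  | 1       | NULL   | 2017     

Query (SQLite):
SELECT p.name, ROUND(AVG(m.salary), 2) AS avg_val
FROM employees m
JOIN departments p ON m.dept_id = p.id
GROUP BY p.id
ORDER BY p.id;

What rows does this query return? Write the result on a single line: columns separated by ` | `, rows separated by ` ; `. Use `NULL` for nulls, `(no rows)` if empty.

Sales | 81.4 ; HR | 103 ; Design | 103.67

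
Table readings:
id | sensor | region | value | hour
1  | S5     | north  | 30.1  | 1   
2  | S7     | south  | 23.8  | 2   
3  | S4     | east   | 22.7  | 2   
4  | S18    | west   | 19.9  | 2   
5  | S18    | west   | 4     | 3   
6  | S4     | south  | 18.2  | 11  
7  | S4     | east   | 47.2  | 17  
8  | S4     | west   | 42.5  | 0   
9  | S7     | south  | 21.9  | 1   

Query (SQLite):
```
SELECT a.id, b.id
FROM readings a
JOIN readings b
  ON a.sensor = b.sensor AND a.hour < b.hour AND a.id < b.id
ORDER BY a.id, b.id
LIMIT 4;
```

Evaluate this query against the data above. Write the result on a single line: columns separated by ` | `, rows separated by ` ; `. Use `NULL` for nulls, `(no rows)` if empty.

3 | 6 ; 3 | 7 ; 4 | 5 ; 6 | 7

Pairs (a,b) with same sensor, a.hour < b.hour, a.id < b.id.
sensor groups: S18:{4,5} S4:{3,6,7,8} S5:{1} S7:{2,9}
Ordered by (a.id, b.id); first 4.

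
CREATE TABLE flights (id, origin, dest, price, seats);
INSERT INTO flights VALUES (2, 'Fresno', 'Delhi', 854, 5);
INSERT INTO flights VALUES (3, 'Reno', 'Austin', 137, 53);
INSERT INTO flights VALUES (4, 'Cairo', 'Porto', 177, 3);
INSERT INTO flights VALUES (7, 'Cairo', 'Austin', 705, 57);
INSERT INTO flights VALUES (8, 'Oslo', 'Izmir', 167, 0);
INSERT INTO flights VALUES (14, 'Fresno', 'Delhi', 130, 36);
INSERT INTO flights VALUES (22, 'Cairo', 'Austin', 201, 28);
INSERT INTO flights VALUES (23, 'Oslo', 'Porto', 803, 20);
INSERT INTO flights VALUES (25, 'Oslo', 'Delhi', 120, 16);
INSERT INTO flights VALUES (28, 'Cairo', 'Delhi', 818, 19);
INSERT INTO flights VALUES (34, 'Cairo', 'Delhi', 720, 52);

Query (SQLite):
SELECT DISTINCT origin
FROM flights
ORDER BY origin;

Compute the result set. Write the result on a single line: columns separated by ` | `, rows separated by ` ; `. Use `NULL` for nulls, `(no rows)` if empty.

Collect distinct origin values from flights.

Cairo ; Fresno ; Oslo ; Reno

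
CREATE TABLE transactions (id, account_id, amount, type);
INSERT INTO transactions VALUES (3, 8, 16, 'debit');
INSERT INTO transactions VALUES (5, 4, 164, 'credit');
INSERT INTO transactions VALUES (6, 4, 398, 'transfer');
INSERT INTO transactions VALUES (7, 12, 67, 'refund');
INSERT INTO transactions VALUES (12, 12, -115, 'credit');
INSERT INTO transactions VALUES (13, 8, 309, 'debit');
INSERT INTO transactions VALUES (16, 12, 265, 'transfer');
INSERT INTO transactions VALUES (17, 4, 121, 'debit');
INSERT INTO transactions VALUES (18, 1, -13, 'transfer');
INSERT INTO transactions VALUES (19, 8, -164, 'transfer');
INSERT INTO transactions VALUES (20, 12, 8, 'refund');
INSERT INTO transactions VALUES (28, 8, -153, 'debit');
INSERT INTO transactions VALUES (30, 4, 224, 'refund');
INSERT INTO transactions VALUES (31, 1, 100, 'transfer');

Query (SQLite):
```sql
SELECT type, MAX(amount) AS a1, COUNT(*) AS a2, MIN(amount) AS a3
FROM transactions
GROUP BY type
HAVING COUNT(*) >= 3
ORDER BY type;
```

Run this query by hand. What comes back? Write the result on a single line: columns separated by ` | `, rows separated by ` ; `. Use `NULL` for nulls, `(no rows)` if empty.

debit | 309 | 4 | -153 ; refund | 224 | 3 | 8 ; transfer | 398 | 5 | -164

Group transactions by type.
Per group compute: MAX(amount), COUNT(*), MIN(amount).
HAVING: drop groups with fewer than 3 rows.
  credit: ids {5, 12} → MAX(amount)=164, COUNT(*)=2, MIN(amount)=-115
  debit: ids {3, 13, 17, 28} → MAX(amount)=309, COUNT(*)=4, MIN(amount)=-153
  refund: ids {7, 20, 30} → MAX(amount)=224, COUNT(*)=3, MIN(amount)=8
  transfer: ids {6, 16, 18, 19, 31} → MAX(amount)=398, COUNT(*)=5, MIN(amount)=-164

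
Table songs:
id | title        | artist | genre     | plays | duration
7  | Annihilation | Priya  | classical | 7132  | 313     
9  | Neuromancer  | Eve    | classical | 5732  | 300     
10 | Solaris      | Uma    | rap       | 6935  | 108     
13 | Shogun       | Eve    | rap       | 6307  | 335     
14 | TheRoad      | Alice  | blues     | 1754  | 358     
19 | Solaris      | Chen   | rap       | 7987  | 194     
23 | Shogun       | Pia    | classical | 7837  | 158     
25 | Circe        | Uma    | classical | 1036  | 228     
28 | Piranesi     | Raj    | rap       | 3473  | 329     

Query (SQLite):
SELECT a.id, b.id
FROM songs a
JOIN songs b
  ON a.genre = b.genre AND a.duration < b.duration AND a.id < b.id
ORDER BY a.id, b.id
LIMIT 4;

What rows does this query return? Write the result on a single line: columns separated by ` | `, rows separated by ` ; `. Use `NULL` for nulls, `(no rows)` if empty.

10 | 13 ; 10 | 19 ; 10 | 28 ; 19 | 28

Pairs (a,b) with same genre, a.duration < b.duration, a.id < b.id.
genre groups: blues:{14} classical:{7,9,23,25} rap:{10,13,19,28}
Ordered by (a.id, b.id); first 4.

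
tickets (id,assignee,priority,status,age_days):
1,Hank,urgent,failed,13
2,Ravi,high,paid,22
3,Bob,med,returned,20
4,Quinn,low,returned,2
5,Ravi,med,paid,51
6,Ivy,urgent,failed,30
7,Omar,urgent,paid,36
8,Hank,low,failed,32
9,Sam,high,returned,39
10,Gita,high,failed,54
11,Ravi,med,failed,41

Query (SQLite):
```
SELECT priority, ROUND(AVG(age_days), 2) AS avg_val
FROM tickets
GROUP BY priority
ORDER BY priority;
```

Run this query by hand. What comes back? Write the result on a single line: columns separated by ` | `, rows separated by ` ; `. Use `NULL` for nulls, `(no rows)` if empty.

high | 38.33 ; low | 17 ; med | 37.33 ; urgent | 26.33

Partition tickets by priority; compute ROUND(AVG(age_days), 2) within each group.
  high: ids {2, 9, 10} → ROUND(AVG(age_days), 2)=38.33
  low: ids {4, 8} → ROUND(AVG(age_days), 2)=17
  med: ids {3, 5, 11} → ROUND(AVG(age_days), 2)=37.33
  urgent: ids {1, 6, 7} → ROUND(AVG(age_days), 2)=26.33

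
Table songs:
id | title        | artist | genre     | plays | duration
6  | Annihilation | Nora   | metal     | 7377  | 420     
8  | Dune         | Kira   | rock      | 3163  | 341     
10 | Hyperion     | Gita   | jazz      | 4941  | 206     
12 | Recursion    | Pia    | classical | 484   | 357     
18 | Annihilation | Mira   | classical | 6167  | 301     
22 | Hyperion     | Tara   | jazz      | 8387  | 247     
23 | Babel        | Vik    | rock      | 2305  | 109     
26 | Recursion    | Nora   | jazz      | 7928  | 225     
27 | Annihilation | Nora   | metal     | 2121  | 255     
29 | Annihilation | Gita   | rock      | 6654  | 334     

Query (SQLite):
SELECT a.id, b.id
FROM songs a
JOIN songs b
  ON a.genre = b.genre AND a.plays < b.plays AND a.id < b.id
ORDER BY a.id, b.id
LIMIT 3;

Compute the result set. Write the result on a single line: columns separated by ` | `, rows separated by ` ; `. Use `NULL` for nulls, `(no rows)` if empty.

8 | 29 ; 10 | 22 ; 10 | 26

Pairs (a,b) with same genre, a.plays < b.plays, a.id < b.id.
genre groups: classical:{12,18} jazz:{10,22,26} metal:{6,27} rock:{8,23,29}
Ordered by (a.id, b.id); first 3.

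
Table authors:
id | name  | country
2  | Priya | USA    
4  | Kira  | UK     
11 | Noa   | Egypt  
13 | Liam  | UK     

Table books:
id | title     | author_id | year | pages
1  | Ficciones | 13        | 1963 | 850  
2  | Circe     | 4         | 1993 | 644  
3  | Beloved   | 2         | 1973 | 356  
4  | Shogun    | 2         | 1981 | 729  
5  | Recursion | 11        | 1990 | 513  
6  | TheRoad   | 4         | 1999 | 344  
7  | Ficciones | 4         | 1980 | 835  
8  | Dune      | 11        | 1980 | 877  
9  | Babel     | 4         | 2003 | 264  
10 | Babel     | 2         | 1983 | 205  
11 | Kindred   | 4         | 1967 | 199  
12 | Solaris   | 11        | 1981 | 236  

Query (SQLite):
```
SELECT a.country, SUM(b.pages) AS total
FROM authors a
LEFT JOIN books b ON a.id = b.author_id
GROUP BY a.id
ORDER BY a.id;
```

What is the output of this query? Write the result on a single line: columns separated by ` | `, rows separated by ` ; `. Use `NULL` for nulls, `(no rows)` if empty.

USA | 1290 ; UK | 2286 ; Egypt | 1626 ; UK | 850

LEFT JOIN keeps every authors row; unmatched ones get NULL for books columns.
Group by authors.id and compute SUM(b.pages). SUM over an all-NULL group is NULL.
  2: ids {3, 4, 10} → SUM(b.pages)=1290
  4: ids {2, 6, 7, 9, 11} → SUM(b.pages)=2286
  11: ids {5, 8, 12} → SUM(b.pages)=1626
  13: ids {1} → SUM(b.pages)=850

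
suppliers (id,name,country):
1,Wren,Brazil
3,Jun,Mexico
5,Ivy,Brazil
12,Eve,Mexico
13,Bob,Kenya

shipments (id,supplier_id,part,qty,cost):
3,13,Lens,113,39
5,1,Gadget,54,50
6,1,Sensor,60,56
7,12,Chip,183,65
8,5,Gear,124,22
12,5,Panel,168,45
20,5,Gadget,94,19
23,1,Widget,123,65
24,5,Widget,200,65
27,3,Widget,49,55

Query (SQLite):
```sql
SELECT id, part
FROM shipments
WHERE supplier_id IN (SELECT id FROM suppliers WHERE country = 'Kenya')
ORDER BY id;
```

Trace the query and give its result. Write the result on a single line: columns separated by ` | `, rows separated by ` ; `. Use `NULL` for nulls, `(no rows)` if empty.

Inner query: suppliers.id where country = 'Kenya'.
Outer: keep shipments rows whose supplier_id is in that set.
Inner query → {13}

3 | Lens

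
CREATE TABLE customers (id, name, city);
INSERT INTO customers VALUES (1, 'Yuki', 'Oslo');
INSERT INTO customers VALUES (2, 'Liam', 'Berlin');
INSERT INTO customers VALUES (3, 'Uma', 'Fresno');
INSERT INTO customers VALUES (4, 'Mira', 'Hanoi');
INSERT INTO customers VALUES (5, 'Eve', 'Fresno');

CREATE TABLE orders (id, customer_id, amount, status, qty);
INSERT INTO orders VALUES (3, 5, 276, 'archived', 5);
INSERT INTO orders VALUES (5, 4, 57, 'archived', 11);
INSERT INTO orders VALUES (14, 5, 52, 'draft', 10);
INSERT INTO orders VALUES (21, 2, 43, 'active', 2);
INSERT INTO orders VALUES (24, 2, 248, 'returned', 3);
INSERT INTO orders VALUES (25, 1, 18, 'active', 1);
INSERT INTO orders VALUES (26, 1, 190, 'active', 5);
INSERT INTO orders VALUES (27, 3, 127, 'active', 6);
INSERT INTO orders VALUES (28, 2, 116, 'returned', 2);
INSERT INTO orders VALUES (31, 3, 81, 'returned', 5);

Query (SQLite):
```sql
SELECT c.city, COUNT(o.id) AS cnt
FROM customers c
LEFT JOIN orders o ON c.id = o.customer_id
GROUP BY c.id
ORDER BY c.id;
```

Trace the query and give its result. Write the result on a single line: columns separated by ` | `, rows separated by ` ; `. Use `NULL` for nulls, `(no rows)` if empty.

LEFT JOIN keeps every customers row; unmatched ones get NULL for orders columns.
Group by customers.id and compute COUNT(o.id). COUNT(col) of an all-NULL group is 0.
  1: ids {25, 26} → COUNT(o.id)=2
  2: ids {21, 24, 28} → COUNT(o.id)=3
  3: ids {27, 31} → COUNT(o.id)=2
  4: ids {5} → COUNT(o.id)=1
  5: ids {3, 14} → COUNT(o.id)=2

Oslo | 2 ; Berlin | 3 ; Fresno | 2 ; Hanoi | 1 ; Fresno | 2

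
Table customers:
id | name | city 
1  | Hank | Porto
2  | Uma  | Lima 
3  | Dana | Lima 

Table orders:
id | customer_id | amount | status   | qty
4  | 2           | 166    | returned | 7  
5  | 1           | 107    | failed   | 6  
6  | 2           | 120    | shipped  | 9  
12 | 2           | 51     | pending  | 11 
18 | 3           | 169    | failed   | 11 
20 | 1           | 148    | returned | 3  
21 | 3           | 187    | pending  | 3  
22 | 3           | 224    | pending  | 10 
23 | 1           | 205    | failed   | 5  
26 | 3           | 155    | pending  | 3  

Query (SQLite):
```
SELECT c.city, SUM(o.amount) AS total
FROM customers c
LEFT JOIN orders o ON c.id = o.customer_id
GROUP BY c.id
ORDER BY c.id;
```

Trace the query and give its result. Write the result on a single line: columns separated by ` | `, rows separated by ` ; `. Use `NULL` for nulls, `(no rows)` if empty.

Porto | 460 ; Lima | 337 ; Lima | 735

LEFT JOIN keeps every customers row; unmatched ones get NULL for orders columns.
Group by customers.id and compute SUM(o.amount). SUM over an all-NULL group is NULL.
  1: ids {5, 20, 23} → SUM(o.amount)=460
  2: ids {4, 6, 12} → SUM(o.amount)=337
  3: ids {18, 21, 22, 26} → SUM(o.amount)=735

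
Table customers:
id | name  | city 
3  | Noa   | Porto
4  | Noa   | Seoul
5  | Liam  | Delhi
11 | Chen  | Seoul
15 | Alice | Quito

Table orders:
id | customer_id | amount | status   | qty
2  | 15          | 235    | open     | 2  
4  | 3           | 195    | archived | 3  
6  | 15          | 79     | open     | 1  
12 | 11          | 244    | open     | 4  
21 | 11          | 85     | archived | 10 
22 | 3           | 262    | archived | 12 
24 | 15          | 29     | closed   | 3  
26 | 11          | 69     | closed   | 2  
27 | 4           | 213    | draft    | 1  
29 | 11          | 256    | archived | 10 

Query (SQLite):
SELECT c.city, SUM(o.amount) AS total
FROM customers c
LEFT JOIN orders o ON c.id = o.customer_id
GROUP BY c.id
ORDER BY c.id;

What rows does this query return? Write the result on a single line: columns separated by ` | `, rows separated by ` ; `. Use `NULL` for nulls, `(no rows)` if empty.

Porto | 457 ; Seoul | 213 ; Delhi | NULL ; Seoul | 654 ; Quito | 343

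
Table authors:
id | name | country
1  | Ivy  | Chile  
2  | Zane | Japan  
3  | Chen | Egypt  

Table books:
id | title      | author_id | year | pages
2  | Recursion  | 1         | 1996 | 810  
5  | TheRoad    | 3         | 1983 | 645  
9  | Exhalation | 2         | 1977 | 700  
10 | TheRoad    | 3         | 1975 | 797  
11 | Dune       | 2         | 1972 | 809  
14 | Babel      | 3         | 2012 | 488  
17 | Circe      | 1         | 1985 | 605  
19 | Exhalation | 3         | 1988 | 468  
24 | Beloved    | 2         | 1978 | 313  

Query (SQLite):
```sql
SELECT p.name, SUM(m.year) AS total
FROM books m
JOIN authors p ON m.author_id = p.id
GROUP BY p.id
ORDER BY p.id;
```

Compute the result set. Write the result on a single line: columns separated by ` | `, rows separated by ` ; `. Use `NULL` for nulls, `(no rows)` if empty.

Join each books row to its authors via author_id.
Group joined rows by authors.id; compute SUM(m.year) per group.
  1: ids {2, 17} → SUM(m.year)=3981
  2: ids {9, 11, 24} → SUM(m.year)=5927
  3: ids {5, 10, 14, 19} → SUM(m.year)=7958

Ivy | 3981 ; Zane | 5927 ; Chen | 7958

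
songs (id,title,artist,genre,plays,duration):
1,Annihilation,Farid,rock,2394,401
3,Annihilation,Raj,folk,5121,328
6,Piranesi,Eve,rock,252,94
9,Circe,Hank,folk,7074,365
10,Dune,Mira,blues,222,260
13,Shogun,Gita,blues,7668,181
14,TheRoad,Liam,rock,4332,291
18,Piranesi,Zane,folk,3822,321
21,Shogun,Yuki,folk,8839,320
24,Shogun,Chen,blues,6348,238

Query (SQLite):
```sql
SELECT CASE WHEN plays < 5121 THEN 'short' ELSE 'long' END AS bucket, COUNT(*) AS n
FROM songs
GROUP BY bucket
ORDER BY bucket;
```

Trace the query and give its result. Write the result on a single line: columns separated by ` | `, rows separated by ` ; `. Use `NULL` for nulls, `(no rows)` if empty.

long | 5 ; short | 5

Bucket rows by plays < 5121 → 'short' else 'long'; count each bucket.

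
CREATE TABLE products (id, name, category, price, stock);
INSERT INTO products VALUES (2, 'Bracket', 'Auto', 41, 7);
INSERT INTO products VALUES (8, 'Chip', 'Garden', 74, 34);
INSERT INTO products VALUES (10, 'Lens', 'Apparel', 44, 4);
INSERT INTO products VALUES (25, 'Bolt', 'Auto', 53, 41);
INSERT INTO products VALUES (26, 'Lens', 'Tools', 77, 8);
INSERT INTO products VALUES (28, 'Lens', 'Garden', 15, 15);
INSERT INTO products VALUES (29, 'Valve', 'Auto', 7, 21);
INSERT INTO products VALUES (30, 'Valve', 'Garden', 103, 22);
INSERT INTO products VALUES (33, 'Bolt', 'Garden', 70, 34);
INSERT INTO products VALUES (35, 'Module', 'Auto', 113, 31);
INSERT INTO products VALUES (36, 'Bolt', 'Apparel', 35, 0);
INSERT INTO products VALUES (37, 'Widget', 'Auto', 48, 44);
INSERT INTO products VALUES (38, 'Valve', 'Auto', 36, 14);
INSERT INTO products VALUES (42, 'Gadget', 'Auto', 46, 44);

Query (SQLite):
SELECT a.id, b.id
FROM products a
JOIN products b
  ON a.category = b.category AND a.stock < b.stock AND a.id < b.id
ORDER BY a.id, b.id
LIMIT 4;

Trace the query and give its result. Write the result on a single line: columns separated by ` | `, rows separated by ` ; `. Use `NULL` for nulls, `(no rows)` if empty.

Pairs (a,b) with same category, a.stock < b.stock, a.id < b.id.
category groups: Apparel:{10,36} Auto:{2,25,29,35,37,38,42} Garden:{8,28,30,33} Tools:{26}
Ordered by (a.id, b.id); first 4.

2 | 25 ; 2 | 29 ; 2 | 35 ; 2 | 37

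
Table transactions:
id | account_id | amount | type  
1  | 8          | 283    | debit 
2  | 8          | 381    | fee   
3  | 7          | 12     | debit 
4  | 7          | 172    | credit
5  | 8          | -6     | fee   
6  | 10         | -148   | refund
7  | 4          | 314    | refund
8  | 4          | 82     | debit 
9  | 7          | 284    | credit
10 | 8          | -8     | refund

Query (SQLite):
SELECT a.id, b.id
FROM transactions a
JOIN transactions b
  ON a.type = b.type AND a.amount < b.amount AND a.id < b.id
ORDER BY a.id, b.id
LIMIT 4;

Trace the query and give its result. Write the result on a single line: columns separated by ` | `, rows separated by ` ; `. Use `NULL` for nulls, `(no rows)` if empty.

3 | 8 ; 4 | 9 ; 6 | 7 ; 6 | 10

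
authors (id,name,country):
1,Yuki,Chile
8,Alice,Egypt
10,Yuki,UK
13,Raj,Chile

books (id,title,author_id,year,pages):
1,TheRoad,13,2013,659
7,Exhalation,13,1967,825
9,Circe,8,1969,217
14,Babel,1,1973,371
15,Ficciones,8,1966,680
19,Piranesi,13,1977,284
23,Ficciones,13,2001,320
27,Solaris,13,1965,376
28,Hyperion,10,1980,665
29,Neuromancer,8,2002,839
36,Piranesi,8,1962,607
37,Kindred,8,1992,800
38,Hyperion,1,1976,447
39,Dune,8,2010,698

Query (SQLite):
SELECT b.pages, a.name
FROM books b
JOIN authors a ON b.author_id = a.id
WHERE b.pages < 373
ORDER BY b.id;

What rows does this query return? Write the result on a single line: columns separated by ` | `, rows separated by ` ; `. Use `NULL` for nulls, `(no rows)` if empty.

Each books row matches the authors row where author_id = authors.id.
Then keep rows with b.pages < 373.

217 | Alice ; 371 | Yuki ; 284 | Raj ; 320 | Raj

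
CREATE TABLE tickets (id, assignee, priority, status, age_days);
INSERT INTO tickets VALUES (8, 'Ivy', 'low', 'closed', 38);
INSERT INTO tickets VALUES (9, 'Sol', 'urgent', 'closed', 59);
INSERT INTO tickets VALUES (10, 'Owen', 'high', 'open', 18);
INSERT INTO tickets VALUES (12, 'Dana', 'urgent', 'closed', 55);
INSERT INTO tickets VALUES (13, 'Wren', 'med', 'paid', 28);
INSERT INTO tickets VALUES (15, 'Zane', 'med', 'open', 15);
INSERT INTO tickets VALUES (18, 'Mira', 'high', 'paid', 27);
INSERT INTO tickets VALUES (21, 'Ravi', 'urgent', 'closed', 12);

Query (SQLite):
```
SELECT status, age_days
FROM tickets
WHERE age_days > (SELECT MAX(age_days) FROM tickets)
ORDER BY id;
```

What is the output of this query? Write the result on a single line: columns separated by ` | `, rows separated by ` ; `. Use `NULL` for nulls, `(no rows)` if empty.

Scalar subquery: MAX(age_days) over all tickets rows = 59.
Keep rows where age_days > that value.

(no rows)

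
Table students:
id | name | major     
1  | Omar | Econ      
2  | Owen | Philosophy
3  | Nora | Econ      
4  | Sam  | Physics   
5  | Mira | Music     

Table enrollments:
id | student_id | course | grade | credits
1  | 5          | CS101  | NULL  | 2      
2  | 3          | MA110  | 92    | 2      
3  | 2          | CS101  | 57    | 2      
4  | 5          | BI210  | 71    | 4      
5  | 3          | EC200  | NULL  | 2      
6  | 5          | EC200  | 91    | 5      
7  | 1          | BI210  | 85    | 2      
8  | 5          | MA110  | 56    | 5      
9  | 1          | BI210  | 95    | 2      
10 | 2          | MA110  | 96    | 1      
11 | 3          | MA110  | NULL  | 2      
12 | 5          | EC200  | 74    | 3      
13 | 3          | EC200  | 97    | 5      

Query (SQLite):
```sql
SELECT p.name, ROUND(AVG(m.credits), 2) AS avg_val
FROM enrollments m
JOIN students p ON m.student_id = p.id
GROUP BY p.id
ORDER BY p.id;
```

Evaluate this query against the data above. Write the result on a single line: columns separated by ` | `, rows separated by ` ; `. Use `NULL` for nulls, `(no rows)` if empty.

Omar | 2 ; Owen | 1.5 ; Nora | 2.75 ; Mira | 3.8

Join each enrollments row to its students via student_id.
Group joined rows by students.id; compute ROUND(AVG(m.credits), 2) per group.
  1: ids {7, 9} → ROUND(AVG(m.credits), 2)=2
  2: ids {3, 10} → ROUND(AVG(m.credits), 2)=1.5
  3: ids {2, 5, 11, 13} → ROUND(AVG(m.credits), 2)=2.75
  5: ids {1, 4, 6, 8, 12} → ROUND(AVG(m.credits), 2)=3.8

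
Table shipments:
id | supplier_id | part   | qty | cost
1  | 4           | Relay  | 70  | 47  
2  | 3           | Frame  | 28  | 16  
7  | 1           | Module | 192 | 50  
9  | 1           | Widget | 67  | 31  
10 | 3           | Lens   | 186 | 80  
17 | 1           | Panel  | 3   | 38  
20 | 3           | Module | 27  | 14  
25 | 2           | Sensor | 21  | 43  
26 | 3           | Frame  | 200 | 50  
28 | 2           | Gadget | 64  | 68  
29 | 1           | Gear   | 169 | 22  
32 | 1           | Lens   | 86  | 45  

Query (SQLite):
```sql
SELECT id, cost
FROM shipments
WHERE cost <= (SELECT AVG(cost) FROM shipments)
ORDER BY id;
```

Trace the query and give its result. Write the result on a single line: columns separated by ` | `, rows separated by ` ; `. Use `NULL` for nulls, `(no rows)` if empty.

2 | 16 ; 9 | 31 ; 17 | 38 ; 20 | 14 ; 29 | 22

Scalar subquery: AVG(cost) over all shipments rows = 42.0.
Keep rows where cost <= that value.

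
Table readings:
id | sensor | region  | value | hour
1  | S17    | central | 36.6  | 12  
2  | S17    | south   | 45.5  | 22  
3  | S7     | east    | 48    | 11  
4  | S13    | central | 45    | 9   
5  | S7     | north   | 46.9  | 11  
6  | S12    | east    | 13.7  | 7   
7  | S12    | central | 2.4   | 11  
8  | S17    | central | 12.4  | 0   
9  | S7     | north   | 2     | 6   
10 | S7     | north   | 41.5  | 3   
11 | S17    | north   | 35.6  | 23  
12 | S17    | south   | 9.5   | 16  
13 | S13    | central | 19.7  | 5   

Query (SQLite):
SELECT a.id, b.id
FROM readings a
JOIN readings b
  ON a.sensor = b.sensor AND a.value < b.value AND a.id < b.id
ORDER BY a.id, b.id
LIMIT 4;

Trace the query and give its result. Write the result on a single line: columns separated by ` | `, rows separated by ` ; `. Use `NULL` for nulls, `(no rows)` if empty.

Pairs (a,b) with same sensor, a.value < b.value, a.id < b.id.
sensor groups: S12:{6,7} S13:{4,13} S17:{1,2,8,11,12} S7:{3,5,9,10}
Ordered by (a.id, b.id); first 4.

1 | 2 ; 8 | 11 ; 9 | 10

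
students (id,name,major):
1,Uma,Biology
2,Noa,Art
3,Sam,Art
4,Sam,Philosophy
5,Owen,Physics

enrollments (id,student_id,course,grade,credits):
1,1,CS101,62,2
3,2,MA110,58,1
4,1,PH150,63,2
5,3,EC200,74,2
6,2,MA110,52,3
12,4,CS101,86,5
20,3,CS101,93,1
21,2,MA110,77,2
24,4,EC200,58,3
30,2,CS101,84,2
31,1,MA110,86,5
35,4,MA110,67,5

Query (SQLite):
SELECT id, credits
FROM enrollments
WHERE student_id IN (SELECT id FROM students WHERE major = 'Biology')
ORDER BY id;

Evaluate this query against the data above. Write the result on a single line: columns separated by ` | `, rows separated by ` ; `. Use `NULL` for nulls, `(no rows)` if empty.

Inner query: students.id where major = 'Biology'.
Outer: keep enrollments rows whose student_id is in that set.
Inner query → {1}

1 | 2 ; 4 | 2 ; 31 | 5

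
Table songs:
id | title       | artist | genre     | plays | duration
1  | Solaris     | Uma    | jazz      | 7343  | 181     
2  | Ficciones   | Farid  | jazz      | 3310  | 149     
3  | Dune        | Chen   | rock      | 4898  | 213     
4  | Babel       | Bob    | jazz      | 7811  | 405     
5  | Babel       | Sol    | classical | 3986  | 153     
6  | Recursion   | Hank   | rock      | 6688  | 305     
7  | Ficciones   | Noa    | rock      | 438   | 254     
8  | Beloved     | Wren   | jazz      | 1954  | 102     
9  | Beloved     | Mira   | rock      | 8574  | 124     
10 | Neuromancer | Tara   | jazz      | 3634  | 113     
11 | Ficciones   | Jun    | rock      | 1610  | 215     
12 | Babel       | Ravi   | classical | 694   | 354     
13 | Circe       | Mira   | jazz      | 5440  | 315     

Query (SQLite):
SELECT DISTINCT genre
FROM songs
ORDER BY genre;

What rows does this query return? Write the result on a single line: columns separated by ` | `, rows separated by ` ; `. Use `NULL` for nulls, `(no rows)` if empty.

Collect distinct genre values from songs.

classical ; jazz ; rock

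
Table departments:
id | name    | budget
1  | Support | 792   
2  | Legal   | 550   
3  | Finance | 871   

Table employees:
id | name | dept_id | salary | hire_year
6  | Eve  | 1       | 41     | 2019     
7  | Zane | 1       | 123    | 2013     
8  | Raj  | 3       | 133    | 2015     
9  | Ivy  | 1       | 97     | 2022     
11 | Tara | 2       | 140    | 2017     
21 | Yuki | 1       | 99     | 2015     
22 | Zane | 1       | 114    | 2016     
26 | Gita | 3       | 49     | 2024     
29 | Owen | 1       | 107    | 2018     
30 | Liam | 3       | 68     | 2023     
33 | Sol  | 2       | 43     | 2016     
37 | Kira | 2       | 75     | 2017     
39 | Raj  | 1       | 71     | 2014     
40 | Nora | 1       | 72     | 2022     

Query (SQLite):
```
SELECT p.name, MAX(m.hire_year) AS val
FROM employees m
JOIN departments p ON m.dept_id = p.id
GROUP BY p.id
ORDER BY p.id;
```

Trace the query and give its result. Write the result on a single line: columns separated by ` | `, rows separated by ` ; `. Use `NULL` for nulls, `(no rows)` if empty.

Support | 2022 ; Legal | 2017 ; Finance | 2024

Join each employees row to its departments via dept_id.
Group joined rows by departments.id; compute MAX(m.hire_year) per group.
  1: ids {6, 7, 9, 21, 22, 29, 39, 40} → MAX(m.hire_year)=2022
  2: ids {11, 33, 37} → MAX(m.hire_year)=2017
  3: ids {8, 26, 30} → MAX(m.hire_year)=2024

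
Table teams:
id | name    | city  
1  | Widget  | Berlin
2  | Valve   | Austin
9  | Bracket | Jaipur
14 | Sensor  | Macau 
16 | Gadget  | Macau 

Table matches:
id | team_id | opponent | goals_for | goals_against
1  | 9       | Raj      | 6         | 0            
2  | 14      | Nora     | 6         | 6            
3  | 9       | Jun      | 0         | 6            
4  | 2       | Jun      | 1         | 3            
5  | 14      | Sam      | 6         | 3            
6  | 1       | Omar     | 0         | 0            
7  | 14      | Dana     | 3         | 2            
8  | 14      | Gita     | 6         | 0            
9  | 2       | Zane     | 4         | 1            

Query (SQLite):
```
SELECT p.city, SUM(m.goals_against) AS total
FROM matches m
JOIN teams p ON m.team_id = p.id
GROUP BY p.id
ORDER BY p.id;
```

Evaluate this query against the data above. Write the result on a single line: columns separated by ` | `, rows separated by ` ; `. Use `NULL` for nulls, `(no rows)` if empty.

Join each matches row to its teams via team_id.
Group joined rows by teams.id; compute SUM(m.goals_against) per group.
  1: ids {6} → SUM(m.goals_against)=0
  2: ids {4, 9} → SUM(m.goals_against)=4
  9: ids {1, 3} → SUM(m.goals_against)=6
  14: ids {2, 5, 7, 8} → SUM(m.goals_against)=11

Berlin | 0 ; Austin | 4 ; Jaipur | 6 ; Macau | 11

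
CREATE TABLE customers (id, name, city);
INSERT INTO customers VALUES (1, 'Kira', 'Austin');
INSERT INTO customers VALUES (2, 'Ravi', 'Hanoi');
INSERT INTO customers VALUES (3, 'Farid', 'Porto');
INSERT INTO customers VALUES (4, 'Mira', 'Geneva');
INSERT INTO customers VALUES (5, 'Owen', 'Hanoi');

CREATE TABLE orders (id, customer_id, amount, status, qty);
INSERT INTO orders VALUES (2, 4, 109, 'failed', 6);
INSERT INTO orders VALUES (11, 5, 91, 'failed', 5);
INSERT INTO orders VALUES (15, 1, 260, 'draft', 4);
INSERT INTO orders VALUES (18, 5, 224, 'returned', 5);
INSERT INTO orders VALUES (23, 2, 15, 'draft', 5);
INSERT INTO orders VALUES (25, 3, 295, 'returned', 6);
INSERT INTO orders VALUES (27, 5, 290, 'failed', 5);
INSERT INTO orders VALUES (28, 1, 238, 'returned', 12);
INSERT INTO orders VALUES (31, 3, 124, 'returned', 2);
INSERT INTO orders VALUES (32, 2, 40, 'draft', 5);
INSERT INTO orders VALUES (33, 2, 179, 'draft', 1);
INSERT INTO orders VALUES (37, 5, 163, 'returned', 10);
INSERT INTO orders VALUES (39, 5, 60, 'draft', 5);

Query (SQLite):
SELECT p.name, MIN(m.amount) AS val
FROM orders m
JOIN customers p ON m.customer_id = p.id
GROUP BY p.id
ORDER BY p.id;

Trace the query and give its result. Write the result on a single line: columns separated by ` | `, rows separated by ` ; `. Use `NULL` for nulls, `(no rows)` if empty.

Join each orders row to its customers via customer_id.
Group joined rows by customers.id; compute MIN(m.amount) per group.
  1: ids {15, 28} → MIN(m.amount)=238
  2: ids {23, 32, 33} → MIN(m.amount)=15
  3: ids {25, 31} → MIN(m.amount)=124
  4: ids {2} → MIN(m.amount)=109
  5: ids {11, 18, 27, 37, 39} → MIN(m.amount)=60

Kira | 238 ; Ravi | 15 ; Farid | 124 ; Mira | 109 ; Owen | 60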